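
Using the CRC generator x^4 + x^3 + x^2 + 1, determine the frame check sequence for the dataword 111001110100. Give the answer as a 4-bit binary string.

1101

Append 4 zeros: 1110011101000000. Divide by 11101 (XOR where the leading bit is 1):
  pos 0: 11100 XOR 11101 = 00001
  pos 4: 11110 XOR 11101 = 00011
  pos 7: 11100 XOR 11101 = 00001
  pos 11: 10000 XOR 11101 = 01101
Remainder (last 4 bits) = 1101. This is the CRC / FCS.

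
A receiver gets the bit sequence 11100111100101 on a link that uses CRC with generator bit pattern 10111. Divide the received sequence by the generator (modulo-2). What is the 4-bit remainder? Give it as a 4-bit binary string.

0001

Modulo-2 division of 11100111100101 by 10111:
  pos 0: 11100 XOR 10111 = 01011
  pos 1: 10111 XOR 10111 = 00000
  pos 6: 11100 XOR 10111 = 01011
  pos 7: 10111 XOR 10111 = 00000
Remainder = 0001 (nonzero — an error is detected).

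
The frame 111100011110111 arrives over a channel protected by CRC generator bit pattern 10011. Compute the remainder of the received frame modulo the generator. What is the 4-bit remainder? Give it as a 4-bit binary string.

0000

Modulo-2 division of 111100011110111 by 10011:
  pos 0: 11110 XOR 10011 = 01101
  pos 1: 11010 XOR 10011 = 01001
  pos 2: 10010 XOR 10011 = 00001
  pos 6: 11111 XOR 10011 = 01100
  pos 7: 11000 XOR 10011 = 01011
  pos 8: 10111 XOR 10011 = 00100
  pos 10: 10011 XOR 10011 = 00000
Remainder = 0000 (zero — the frame passes the CRC check).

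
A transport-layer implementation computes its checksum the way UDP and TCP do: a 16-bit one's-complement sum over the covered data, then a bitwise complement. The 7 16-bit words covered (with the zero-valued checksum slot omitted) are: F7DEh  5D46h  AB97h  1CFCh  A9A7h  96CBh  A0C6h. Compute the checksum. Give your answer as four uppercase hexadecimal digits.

One's-complement addition (fold any carry out of bit 15 back into bit 0):
  0xF7DE + 0x5D46 = 0x15524 → wrap carry → 0x5525
  0x5525 + 0xAB97 = 0x100BC → wrap carry → 0x00BD
  0x00BD + 0x1CFC = 0x01DB9
  0x1DB9 + 0xA9A7 = 0x0C760
  0xC760 + 0x96CB = 0x15E2B → wrap carry → 0x5E2C
  0x5E2C + 0xA0C6 = 0x0FEF2
One's-complement sum = 0xFEF2.
Checksum = ~0xFEF2 & 0xFFFF = 0x010D.

010D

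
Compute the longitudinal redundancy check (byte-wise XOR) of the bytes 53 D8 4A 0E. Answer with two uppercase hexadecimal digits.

XOR the bytes together:
  start with 0x53
  0x53 ⊕ 0xD8 = 0x8B
  0x8B ⊕ 0x4A = 0xC1
  0xC1 ⊕ 0x0E = 0xCF

CF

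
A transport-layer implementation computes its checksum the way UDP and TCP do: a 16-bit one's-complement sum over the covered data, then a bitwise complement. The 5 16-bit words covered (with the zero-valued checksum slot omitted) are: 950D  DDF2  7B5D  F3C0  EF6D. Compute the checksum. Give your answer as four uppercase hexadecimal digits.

One's-complement addition (fold any carry out of bit 15 back into bit 0):
  0x950D + 0xDDF2 = 0x172FF → wrap carry → 0x7300
  0x7300 + 0x7B5D = 0x0EE5D
  0xEE5D + 0xF3C0 = 0x1E21D → wrap carry → 0xE21E
  0xE21E + 0xEF6D = 0x1D18B → wrap carry → 0xD18C
One's-complement sum = 0xD18C.
Checksum = ~0xD18C & 0xFFFF = 0x2E73.

2E73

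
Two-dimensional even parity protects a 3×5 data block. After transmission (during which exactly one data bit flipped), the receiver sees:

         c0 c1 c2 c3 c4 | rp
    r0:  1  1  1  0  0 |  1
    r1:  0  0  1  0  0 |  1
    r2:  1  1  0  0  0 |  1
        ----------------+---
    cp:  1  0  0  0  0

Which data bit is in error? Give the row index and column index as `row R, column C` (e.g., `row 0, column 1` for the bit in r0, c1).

Recompute each row's even parity and compare to rp:
  r0: data parity 1, sent rp 1 → ok
  r1: data parity 1, sent rp 1 → ok
  r2: data parity 0, sent rp 1 → mismatch
Recompute each column's even parity and compare to cp:
  c0: data parity 0, sent cp 1 → mismatch
  c1: data parity 0, sent cp 0 → ok
  c2: data parity 0, sent cp 0 → ok
  c3: data parity 0, sent cp 0 → ok
  c4: data parity 0, sent cp 0 → ok
Exactly one row (r2) and one column (c0) fail → the flipped bit is at their intersection.

row 2, column 0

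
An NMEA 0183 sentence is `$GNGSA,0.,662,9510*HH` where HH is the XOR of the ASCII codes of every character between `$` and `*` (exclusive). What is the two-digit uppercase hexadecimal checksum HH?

51

XOR the ASCII codes of the payload characters:
  'G' = 0x47 → acc = 0x47
  'N' = 0x4E → acc = 0x09
  'G' = 0x47 → acc = 0x4E
  'S' = 0x53 → acc = 0x1D
  'A' = 0x41 → acc = 0x5C
  ',' = 0x2C → acc = 0x70
  '0' = 0x30 → acc = 0x40
  '.' = 0x2E → acc = 0x6E
  ',' = 0x2C → acc = 0x42
  '6' = 0x36 → acc = 0x74
  '6' = 0x36 → acc = 0x42
  '2' = 0x32 → acc = 0x70
  ',' = 0x2C → acc = 0x5C
  '9' = 0x39 → acc = 0x65
  '5' = 0x35 → acc = 0x50
  '1' = 0x31 → acc = 0x61
  '0' = 0x30 → acc = 0x51
Checksum = 0x51.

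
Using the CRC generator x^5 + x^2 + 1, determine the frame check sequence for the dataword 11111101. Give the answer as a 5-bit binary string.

Append 5 zeros: 1111110100000. Divide by 100101 (XOR where the leading bit is 1):
  pos 0: 111111 XOR 100101 = 011010
  pos 1: 110100 XOR 100101 = 010001
  pos 2: 100011 XOR 100101 = 000110
  pos 5: 110000 XOR 100101 = 010101
  pos 6: 101010 XOR 100101 = 001111
Remainder (last 5 bits) = 11110. This is the CRC / FCS.

11110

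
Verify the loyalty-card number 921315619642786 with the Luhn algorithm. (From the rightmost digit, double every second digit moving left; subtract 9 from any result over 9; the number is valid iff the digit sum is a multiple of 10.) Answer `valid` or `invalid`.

valid

From the right, keep odd positions and double even positions (subtract 9 from any doubled value over 9):
  doubled (positions 2,4,...): 7 4 3 2 1 6 4 → sum 27
  kept (positions 1,3,...): 6 7 4 9 6 1 1 9 → sum 43
Total = 70.
70 mod 10 = 0, so the number is valid.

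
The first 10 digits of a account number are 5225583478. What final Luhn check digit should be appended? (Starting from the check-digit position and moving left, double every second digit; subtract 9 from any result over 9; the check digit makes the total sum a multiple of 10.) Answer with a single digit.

Partial digits right→left: 8 7 4 3 8 5 5 2 2 5
Double every second digit counting from the check-digit position (so the 1st, 3rd, 5th, ... of the partial from the right).
  doubled (with −9 where >9): 7 8 7 1 4 → sum 27
  kept as-is: 7 3 5 2 5 → sum 22
Total = 27 + 22 = 49.
Check digit = (10 − (49 mod 10)) mod 10 = 1.

1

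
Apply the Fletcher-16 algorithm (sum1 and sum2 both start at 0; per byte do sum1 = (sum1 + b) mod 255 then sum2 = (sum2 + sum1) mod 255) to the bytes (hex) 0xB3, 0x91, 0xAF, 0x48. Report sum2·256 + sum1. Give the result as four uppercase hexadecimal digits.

2B3D

Running sums (mod 255):
  after byte 0 (0xB3): sum1=179, sum2=179
  after byte 1 (0x91): sum1=69, sum2=248
  after byte 2 (0xAF): sum1=244, sum2=237
  after byte 3 (0x48): sum1=61, sum2=43
Checksum = sum2·256 + sum1 = 43·256 + 61 = 11069 = 0x2B3D.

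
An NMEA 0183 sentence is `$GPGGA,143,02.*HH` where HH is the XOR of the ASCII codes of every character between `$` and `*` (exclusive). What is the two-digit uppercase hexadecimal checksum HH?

XOR the ASCII codes of the payload characters:
  'G' = 0x47 → acc = 0x47
  'P' = 0x50 → acc = 0x17
  'G' = 0x47 → acc = 0x50
  'G' = 0x47 → acc = 0x17
  'A' = 0x41 → acc = 0x56
  ',' = 0x2C → acc = 0x7A
  '1' = 0x31 → acc = 0x4B
  '4' = 0x34 → acc = 0x7F
  '3' = 0x33 → acc = 0x4C
  ',' = 0x2C → acc = 0x60
  '0' = 0x30 → acc = 0x50
  '2' = 0x32 → acc = 0x62
  '.' = 0x2E → acc = 0x4C
Checksum = 0x4C.

4C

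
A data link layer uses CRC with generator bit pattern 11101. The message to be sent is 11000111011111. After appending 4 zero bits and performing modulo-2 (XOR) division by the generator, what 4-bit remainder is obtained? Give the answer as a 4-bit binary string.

Append 4 zeros: 110001110111110000. Divide by 11101 (XOR where the leading bit is 1):
  pos 0: 11000 XOR 11101 = 00101
  pos 2: 10111 XOR 11101 = 01010
  pos 3: 10101 XOR 11101 = 01000
  pos 4: 10000 XOR 11101 = 01101
  pos 5: 11011 XOR 11101 = 00110
  pos 7: 11011 XOR 11101 = 00110
  pos 9: 11011 XOR 11101 = 00110
  pos 11: 11000 XOR 11101 = 00101
  pos 13: 10100 XOR 11101 = 01001
Remainder (last 4 bits) = 1001. This is the CRC / FCS.

1001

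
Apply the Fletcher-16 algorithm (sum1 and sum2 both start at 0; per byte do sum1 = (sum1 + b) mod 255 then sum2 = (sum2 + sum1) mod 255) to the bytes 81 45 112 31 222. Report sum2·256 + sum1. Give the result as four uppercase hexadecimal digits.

B9EC

Running sums (mod 255):
  after byte 0 (81): sum1=81, sum2=81
  after byte 1 (45): sum1=126, sum2=207
  after byte 2 (112): sum1=238, sum2=190
  after byte 3 (31): sum1=14, sum2=204
  after byte 4 (222): sum1=236, sum2=185
Checksum = sum2·256 + sum1 = 185·256 + 236 = 47596 = 0xB9EC.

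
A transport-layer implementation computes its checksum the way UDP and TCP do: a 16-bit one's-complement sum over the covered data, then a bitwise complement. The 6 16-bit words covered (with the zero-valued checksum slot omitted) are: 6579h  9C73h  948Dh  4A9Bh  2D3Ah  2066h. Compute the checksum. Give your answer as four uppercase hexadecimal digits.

One's-complement addition (fold any carry out of bit 15 back into bit 0):
  0x6579 + 0x9C73 = 0x101EC → wrap carry → 0x01ED
  0x01ED + 0x948D = 0x0967A
  0x967A + 0x4A9B = 0x0E115
  0xE115 + 0x2D3A = 0x10E4F → wrap carry → 0x0E50
  0x0E50 + 0x2066 = 0x02EB6
One's-complement sum = 0x2EB6.
Checksum = ~0x2EB6 & 0xFFFF = 0xD149.

D149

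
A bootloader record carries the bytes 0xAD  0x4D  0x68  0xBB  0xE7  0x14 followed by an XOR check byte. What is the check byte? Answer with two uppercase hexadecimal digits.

C0

XOR the bytes together:
  start with 0xAD
  0xAD ⊕ 0x4D = 0xE0
  0xE0 ⊕ 0x68 = 0x88
  0x88 ⊕ 0xBB = 0x33
  0x33 ⊕ 0xE7 = 0xD4
  0xD4 ⊕ 0x14 = 0xC0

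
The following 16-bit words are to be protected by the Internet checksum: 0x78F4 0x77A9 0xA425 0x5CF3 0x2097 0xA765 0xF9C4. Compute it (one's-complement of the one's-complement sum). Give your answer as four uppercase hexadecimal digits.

One's-complement addition (fold any carry out of bit 15 back into bit 0):
  0x78F4 + 0x77A9 = 0x0F09D
  0xF09D + 0xA425 = 0x194C2 → wrap carry → 0x94C3
  0x94C3 + 0x5CF3 = 0x0F1B6
  0xF1B6 + 0x2097 = 0x1124D → wrap carry → 0x124E
  0x124E + 0xA765 = 0x0B9B3
  0xB9B3 + 0xF9C4 = 0x1B377 → wrap carry → 0xB378
One's-complement sum = 0xB378.
Checksum = ~0xB378 & 0xFFFF = 0x4C87.

4C87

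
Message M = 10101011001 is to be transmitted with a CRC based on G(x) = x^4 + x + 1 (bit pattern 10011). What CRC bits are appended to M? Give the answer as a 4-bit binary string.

Append 4 zeros: 101010110010000. Divide by 10011 (XOR where the leading bit is 1):
  pos 0: 10101 XOR 10011 = 00110
  pos 2: 11001 XOR 10011 = 01010
  pos 3: 10101 XOR 10011 = 00110
  pos 5: 11000 XOR 10011 = 01011
  pos 6: 10111 XOR 10011 = 00100
  pos 8: 10000 XOR 10011 = 00011
Remainder (last 4 bits) = 1100. This is the CRC / FCS.

1100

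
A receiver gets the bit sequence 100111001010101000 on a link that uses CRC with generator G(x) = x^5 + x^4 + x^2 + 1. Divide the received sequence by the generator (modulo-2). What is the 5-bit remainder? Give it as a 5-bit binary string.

Modulo-2 division of 100111001010101000 by 110101:
  pos 0: 100111 XOR 110101 = 010010
  pos 1: 100100 XOR 110101 = 010001
  pos 2: 100010 XOR 110101 = 010111
  pos 3: 101111 XOR 110101 = 011010
  pos 4: 110100 XOR 110101 = 000001
  pos 9: 110101 XOR 110101 = 000000
Remainder = 00000 (zero — the frame passes the CRC check).

00000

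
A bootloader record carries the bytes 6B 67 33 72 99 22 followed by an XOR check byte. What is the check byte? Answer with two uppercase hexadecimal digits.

XOR the bytes together:
  start with 0x6B
  0x6B ⊕ 0x67 = 0x0C
  0x0C ⊕ 0x33 = 0x3F
  0x3F ⊕ 0x72 = 0x4D
  0x4D ⊕ 0x99 = 0xD4
  0xD4 ⊕ 0x22 = 0xF6

F6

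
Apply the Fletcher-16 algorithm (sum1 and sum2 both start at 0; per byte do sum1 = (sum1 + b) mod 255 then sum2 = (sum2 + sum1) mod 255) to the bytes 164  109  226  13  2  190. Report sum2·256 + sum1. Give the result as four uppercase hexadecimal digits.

74C2

Running sums (mod 255):
  after byte 0 (164): sum1=164, sum2=164
  after byte 1 (109): sum1=18, sum2=182
  after byte 2 (226): sum1=244, sum2=171
  after byte 3 (13): sum1=2, sum2=173
  after byte 4 (2): sum1=4, sum2=177
  after byte 5 (190): sum1=194, sum2=116
Checksum = sum2·256 + sum1 = 116·256 + 194 = 29890 = 0x74C2.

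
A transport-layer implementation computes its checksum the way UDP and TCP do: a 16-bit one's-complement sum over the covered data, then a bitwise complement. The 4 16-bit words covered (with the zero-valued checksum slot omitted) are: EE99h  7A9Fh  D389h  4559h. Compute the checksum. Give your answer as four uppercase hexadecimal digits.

7DE3

One's-complement addition (fold any carry out of bit 15 back into bit 0):
  0xEE99 + 0x7A9F = 0x16938 → wrap carry → 0x6939
  0x6939 + 0xD389 = 0x13CC2 → wrap carry → 0x3CC3
  0x3CC3 + 0x4559 = 0x0821C
One's-complement sum = 0x821C.
Checksum = ~0x821C & 0xFFFF = 0x7DE3.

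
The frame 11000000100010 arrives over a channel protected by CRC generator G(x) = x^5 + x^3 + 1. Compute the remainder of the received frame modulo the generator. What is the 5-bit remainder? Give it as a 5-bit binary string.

00000

Modulo-2 division of 11000000100010 by 101001:
  pos 0: 110000 XOR 101001 = 011001
  pos 1: 110010 XOR 101001 = 011011
  pos 2: 110110 XOR 101001 = 011111
  pos 3: 111111 XOR 101001 = 010110
  pos 4: 101100 XOR 101001 = 000101
  pos 7: 101001 XOR 101001 = 000000
Remainder = 00000 (zero — the frame passes the CRC check).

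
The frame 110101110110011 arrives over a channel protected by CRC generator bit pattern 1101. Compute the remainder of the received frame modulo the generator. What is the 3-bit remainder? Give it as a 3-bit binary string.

000

Modulo-2 division of 110101110110011 by 1101:
  pos 0: 1101 XOR 1101 = 0000
  pos 5: 1110 XOR 1101 = 0011
  pos 7: 1111 XOR 1101 = 0010
  pos 9: 1000 XOR 1101 = 0101
  pos 10: 1011 XOR 1101 = 0110
  pos 11: 1101 XOR 1101 = 0000
Remainder = 000 (zero — the frame passes the CRC check).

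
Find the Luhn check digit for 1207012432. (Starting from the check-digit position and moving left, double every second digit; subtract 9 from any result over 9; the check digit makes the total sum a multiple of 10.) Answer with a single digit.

1

Partial digits right→left: 2 3 4 2 1 0 7 0 2 1
Double every second digit counting from the check-digit position (so the 1st, 3rd, 5th, ... of the partial from the right).
  doubled (with −9 where >9): 4 8 2 5 4 → sum 23
  kept as-is: 3 2 0 0 1 → sum 6
Total = 23 + 6 = 29.
Check digit = (10 − (29 mod 10)) mod 10 = 1.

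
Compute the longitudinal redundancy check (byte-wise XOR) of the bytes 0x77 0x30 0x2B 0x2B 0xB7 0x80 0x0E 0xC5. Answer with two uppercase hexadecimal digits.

XOR the bytes together:
  start with 0x77
  0x77 ⊕ 0x30 = 0x47
  0x47 ⊕ 0x2B = 0x6C
  0x6C ⊕ 0x2B = 0x47
  0x47 ⊕ 0xB7 = 0xF0
  0xF0 ⊕ 0x80 = 0x70
  0x70 ⊕ 0x0E = 0x7E
  0x7E ⊕ 0xC5 = 0xBB

BB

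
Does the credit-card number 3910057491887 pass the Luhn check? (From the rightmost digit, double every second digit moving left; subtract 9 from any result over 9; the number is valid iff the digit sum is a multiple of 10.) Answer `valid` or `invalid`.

invalid

From the right, keep odd positions and double even positions (subtract 9 from any doubled value over 9):
  doubled (positions 2,4,...): 7 2 8 1 0 9 → sum 27
  kept (positions 1,3,...): 7 8 9 7 0 1 3 → sum 35
Total = 62.
62 mod 10 = 2, so the number is invalid.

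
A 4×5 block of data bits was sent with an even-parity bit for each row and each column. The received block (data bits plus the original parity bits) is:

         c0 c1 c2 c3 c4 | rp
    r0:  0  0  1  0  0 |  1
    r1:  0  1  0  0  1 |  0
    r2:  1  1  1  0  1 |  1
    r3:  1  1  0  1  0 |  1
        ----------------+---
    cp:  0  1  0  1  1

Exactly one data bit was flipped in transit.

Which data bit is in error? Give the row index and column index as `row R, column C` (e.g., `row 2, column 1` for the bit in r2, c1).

Recompute each row's even parity and compare to rp:
  r0: data parity 1, sent rp 1 → ok
  r1: data parity 0, sent rp 0 → ok
  r2: data parity 0, sent rp 1 → mismatch
  r3: data parity 1, sent rp 1 → ok
Recompute each column's even parity and compare to cp:
  c0: data parity 0, sent cp 0 → ok
  c1: data parity 1, sent cp 1 → ok
  c2: data parity 0, sent cp 0 → ok
  c3: data parity 1, sent cp 1 → ok
  c4: data parity 0, sent cp 1 → mismatch
Exactly one row (r2) and one column (c4) fail → the flipped bit is at their intersection.

row 2, column 4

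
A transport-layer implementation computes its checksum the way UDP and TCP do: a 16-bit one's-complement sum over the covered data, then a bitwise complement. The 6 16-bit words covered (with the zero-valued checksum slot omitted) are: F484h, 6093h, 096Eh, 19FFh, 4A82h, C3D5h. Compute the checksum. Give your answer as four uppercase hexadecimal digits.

7922

One's-complement addition (fold any carry out of bit 15 back into bit 0):
  0xF484 + 0x6093 = 0x15517 → wrap carry → 0x5518
  0x5518 + 0x096E = 0x05E86
  0x5E86 + 0x19FF = 0x07885
  0x7885 + 0x4A82 = 0x0C307
  0xC307 + 0xC3D5 = 0x186DC → wrap carry → 0x86DD
One's-complement sum = 0x86DD.
Checksum = ~0x86DD & 0xFFFF = 0x7922.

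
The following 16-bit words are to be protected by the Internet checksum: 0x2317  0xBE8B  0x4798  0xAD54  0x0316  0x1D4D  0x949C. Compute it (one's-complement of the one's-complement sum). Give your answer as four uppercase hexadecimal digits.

One's-complement addition (fold any carry out of bit 15 back into bit 0):
  0x2317 + 0xBE8B = 0x0E1A2
  0xE1A2 + 0x4798 = 0x1293A → wrap carry → 0x293B
  0x293B + 0xAD54 = 0x0D68F
  0xD68F + 0x0316 = 0x0D9A5
  0xD9A5 + 0x1D4D = 0x0F6F2
  0xF6F2 + 0x949C = 0x18B8E → wrap carry → 0x8B8F
One's-complement sum = 0x8B8F.
Checksum = ~0x8B8F & 0xFFFF = 0x7470.

7470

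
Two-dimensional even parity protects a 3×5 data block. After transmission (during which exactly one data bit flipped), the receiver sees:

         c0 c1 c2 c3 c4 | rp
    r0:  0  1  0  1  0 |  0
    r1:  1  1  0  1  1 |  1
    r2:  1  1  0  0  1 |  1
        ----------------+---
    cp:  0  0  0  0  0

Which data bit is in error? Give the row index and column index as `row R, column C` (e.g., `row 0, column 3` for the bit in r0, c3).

row 1, column 1

Recompute each row's even parity and compare to rp:
  r0: data parity 0, sent rp 0 → ok
  r1: data parity 0, sent rp 1 → mismatch
  r2: data parity 1, sent rp 1 → ok
Recompute each column's even parity and compare to cp:
  c0: data parity 0, sent cp 0 → ok
  c1: data parity 1, sent cp 0 → mismatch
  c2: data parity 0, sent cp 0 → ok
  c3: data parity 0, sent cp 0 → ok
  c4: data parity 0, sent cp 0 → ok
Exactly one row (r1) and one column (c1) fail → the flipped bit is at their intersection.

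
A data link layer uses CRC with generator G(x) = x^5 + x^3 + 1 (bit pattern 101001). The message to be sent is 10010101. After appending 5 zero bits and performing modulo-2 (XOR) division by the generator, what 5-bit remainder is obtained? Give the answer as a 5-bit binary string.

00111

Append 5 zeros: 1001010100000. Divide by 101001 (XOR where the leading bit is 1):
  pos 0: 100101 XOR 101001 = 001100
  pos 2: 110001 XOR 101001 = 011000
  pos 3: 110000 XOR 101001 = 011001
  pos 4: 110010 XOR 101001 = 011011
  pos 5: 110110 XOR 101001 = 011111
  pos 6: 111110 XOR 101001 = 010111
  pos 7: 101110 XOR 101001 = 000111
Remainder (last 5 bits) = 00111. This is the CRC / FCS.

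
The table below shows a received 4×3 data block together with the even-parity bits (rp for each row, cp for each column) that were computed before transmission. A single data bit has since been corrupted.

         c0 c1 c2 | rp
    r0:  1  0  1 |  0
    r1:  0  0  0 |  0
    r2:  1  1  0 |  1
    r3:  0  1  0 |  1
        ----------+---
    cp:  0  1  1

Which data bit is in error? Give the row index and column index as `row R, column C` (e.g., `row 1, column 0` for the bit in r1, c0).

Recompute each row's even parity and compare to rp:
  r0: data parity 0, sent rp 0 → ok
  r1: data parity 0, sent rp 0 → ok
  r2: data parity 0, sent rp 1 → mismatch
  r3: data parity 1, sent rp 1 → ok
Recompute each column's even parity and compare to cp:
  c0: data parity 0, sent cp 0 → ok
  c1: data parity 0, sent cp 1 → mismatch
  c2: data parity 1, sent cp 1 → ok
Exactly one row (r2) and one column (c1) fail → the flipped bit is at their intersection.

row 2, column 1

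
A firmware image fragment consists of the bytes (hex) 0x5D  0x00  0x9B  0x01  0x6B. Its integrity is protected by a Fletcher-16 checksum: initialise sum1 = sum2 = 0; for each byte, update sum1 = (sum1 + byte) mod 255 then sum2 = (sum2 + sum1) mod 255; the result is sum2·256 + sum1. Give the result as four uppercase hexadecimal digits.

1365

Running sums (mod 255):
  after byte 0 (0x5D): sum1=93, sum2=93
  after byte 1 (0x00): sum1=93, sum2=186
  after byte 2 (0x9B): sum1=248, sum2=179
  after byte 3 (0x01): sum1=249, sum2=173
  after byte 4 (0x6B): sum1=101, sum2=19
Checksum = sum2·256 + sum1 = 19·256 + 101 = 4965 = 0x1365.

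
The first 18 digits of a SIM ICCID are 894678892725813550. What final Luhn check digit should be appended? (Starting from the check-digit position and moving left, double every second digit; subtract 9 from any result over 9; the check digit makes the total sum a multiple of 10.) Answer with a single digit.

Partial digits right→left: 0 5 5 3 1 8 5 2 7 2 9 8 8 7 6 4 9 8
Double every second digit counting from the check-digit position (so the 1st, 3rd, 5th, ... of the partial from the right).
  doubled (with −9 where >9): 0 1 2 1 5 9 7 3 9 → sum 37
  kept as-is: 5 3 8 2 2 8 7 4 8 → sum 47
Total = 37 + 47 = 84.
Check digit = (10 − (84 mod 10)) mod 10 = 6.

6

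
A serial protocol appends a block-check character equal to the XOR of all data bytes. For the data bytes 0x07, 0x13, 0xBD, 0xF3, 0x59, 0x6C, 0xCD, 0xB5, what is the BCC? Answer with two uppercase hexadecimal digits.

17

XOR the bytes together:
  start with 0x07
  0x07 ⊕ 0x13 = 0x14
  0x14 ⊕ 0xBD = 0xA9
  0xA9 ⊕ 0xF3 = 0x5A
  0x5A ⊕ 0x59 = 0x03
  0x03 ⊕ 0x6C = 0x6F
  0x6F ⊕ 0xCD = 0xA2
  0xA2 ⊕ 0xB5 = 0x17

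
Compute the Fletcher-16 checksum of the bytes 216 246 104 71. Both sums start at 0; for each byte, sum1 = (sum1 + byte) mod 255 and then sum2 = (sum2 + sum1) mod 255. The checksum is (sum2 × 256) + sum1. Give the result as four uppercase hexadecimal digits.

607F

Running sums (mod 255):
  after byte 0 (216): sum1=216, sum2=216
  after byte 1 (246): sum1=207, sum2=168
  after byte 2 (104): sum1=56, sum2=224
  after byte 3 (71): sum1=127, sum2=96
Checksum = sum2·256 + sum1 = 96·256 + 127 = 24703 = 0x607F.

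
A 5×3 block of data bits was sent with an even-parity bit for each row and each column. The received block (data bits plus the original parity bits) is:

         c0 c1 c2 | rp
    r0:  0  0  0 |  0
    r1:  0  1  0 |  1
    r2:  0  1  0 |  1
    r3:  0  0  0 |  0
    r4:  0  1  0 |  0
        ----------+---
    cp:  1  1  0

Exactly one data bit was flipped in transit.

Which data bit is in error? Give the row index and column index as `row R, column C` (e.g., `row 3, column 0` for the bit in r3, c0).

Recompute each row's even parity and compare to rp:
  r0: data parity 0, sent rp 0 → ok
  r1: data parity 1, sent rp 1 → ok
  r2: data parity 1, sent rp 1 → ok
  r3: data parity 0, sent rp 0 → ok
  r4: data parity 1, sent rp 0 → mismatch
Recompute each column's even parity and compare to cp:
  c0: data parity 0, sent cp 1 → mismatch
  c1: data parity 1, sent cp 1 → ok
  c2: data parity 0, sent cp 0 → ok
Exactly one row (r4) and one column (c0) fail → the flipped bit is at their intersection.

row 4, column 0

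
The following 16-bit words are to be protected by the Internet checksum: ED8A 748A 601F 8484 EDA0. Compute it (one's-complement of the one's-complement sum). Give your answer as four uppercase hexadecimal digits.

One's-complement addition (fold any carry out of bit 15 back into bit 0):
  0xED8A + 0x748A = 0x16214 → wrap carry → 0x6215
  0x6215 + 0x601F = 0x0C234
  0xC234 + 0x8484 = 0x146B8 → wrap carry → 0x46B9
  0x46B9 + 0xEDA0 = 0x13459 → wrap carry → 0x345A
One's-complement sum = 0x345A.
Checksum = ~0x345A & 0xFFFF = 0xCBA5.

CBA5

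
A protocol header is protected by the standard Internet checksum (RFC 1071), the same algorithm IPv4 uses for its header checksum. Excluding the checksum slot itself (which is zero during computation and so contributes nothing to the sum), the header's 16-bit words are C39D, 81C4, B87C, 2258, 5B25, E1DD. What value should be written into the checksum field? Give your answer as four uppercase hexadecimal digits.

A2C5

One's-complement addition (fold any carry out of bit 15 back into bit 0):
  0xC39D + 0x81C4 = 0x14561 → wrap carry → 0x4562
  0x4562 + 0xB87C = 0x0FDDE
  0xFDDE + 0x2258 = 0x12036 → wrap carry → 0x2037
  0x2037 + 0x5B25 = 0x07B5C
  0x7B5C + 0xE1DD = 0x15D39 → wrap carry → 0x5D3A
One's-complement sum = 0x5D3A.
Checksum = ~0x5D3A & 0xFFFF = 0xA2C5.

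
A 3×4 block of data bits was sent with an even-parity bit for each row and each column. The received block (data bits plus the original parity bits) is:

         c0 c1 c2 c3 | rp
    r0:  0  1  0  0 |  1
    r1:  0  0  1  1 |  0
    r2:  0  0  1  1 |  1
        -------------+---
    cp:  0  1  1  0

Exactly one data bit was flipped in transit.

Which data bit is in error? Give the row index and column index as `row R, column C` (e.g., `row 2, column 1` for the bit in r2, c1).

row 2, column 2

Recompute each row's even parity and compare to rp:
  r0: data parity 1, sent rp 1 → ok
  r1: data parity 0, sent rp 0 → ok
  r2: data parity 0, sent rp 1 → mismatch
Recompute each column's even parity and compare to cp:
  c0: data parity 0, sent cp 0 → ok
  c1: data parity 1, sent cp 1 → ok
  c2: data parity 0, sent cp 1 → mismatch
  c3: data parity 0, sent cp 0 → ok
Exactly one row (r2) and one column (c2) fail → the flipped bit is at their intersection.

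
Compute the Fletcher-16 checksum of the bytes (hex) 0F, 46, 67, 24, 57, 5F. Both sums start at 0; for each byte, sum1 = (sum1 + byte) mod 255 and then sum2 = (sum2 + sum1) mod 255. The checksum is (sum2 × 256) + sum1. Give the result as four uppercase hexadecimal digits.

Running sums (mod 255):
  after byte 0 (0F): sum1=15, sum2=15
  after byte 1 (46): sum1=85, sum2=100
  after byte 2 (67): sum1=188, sum2=33
  after byte 3 (24): sum1=224, sum2=2
  after byte 4 (57): sum1=56, sum2=58
  after byte 5 (5F): sum1=151, sum2=209
Checksum = sum2·256 + sum1 = 209·256 + 151 = 53655 = 0xD197.

D197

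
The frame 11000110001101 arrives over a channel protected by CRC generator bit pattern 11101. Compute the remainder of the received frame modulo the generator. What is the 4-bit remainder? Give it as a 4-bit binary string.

Modulo-2 division of 11000110001101 by 11101:
  pos 0: 11000 XOR 11101 = 00101
  pos 2: 10111 XOR 11101 = 01010
  pos 3: 10100 XOR 11101 = 01001
  pos 4: 10010 XOR 11101 = 01111
  pos 5: 11110 XOR 11101 = 00011
  pos 8: 11110 XOR 11101 = 00011
Remainder = 0111 (nonzero — an error is detected).

0111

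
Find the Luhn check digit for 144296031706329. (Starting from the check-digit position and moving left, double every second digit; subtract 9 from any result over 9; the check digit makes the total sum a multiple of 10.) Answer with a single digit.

4

Partial digits right→left: 9 2 3 6 0 7 1 3 0 6 9 2 4 4 1
Double every second digit counting from the check-digit position (so the 1st, 3rd, 5th, ... of the partial from the right).
  doubled (with −9 where >9): 9 6 0 2 0 9 8 2 → sum 36
  kept as-is: 2 6 7 3 6 2 4 → sum 30
Total = 36 + 30 = 66.
Check digit = (10 − (66 mod 10)) mod 10 = 4.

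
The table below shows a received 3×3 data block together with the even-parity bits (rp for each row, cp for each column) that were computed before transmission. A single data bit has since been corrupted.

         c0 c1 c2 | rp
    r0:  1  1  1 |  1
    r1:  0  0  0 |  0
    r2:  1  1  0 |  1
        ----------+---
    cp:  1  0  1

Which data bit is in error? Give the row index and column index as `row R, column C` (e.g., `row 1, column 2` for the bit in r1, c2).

row 2, column 0

Recompute each row's even parity and compare to rp:
  r0: data parity 1, sent rp 1 → ok
  r1: data parity 0, sent rp 0 → ok
  r2: data parity 0, sent rp 1 → mismatch
Recompute each column's even parity and compare to cp:
  c0: data parity 0, sent cp 1 → mismatch
  c1: data parity 0, sent cp 0 → ok
  c2: data parity 1, sent cp 1 → ok
Exactly one row (r2) and one column (c0) fail → the flipped bit is at their intersection.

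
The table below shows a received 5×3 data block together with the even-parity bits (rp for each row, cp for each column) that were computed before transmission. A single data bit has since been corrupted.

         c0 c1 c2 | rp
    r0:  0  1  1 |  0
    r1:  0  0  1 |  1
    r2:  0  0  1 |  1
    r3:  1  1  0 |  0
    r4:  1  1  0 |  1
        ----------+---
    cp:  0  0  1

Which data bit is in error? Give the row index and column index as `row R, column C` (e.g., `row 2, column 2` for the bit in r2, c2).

row 4, column 1

Recompute each row's even parity and compare to rp:
  r0: data parity 0, sent rp 0 → ok
  r1: data parity 1, sent rp 1 → ok
  r2: data parity 1, sent rp 1 → ok
  r3: data parity 0, sent rp 0 → ok
  r4: data parity 0, sent rp 1 → mismatch
Recompute each column's even parity and compare to cp:
  c0: data parity 0, sent cp 0 → ok
  c1: data parity 1, sent cp 0 → mismatch
  c2: data parity 1, sent cp 1 → ok
Exactly one row (r4) and one column (c1) fail → the flipped bit is at their intersection.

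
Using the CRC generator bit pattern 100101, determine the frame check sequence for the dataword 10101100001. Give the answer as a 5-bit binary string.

10000

Append 5 zeros: 1010110000100000. Divide by 100101 (XOR where the leading bit is 1):
  pos 0: 101011 XOR 100101 = 001110
  pos 2: 111000 XOR 100101 = 011101
  pos 3: 111010 XOR 100101 = 011111
  pos 4: 111110 XOR 100101 = 011011
  pos 5: 110111 XOR 100101 = 010010
  pos 6: 100100 XOR 100101 = 000001
Remainder (last 5 bits) = 10000. This is the CRC / FCS.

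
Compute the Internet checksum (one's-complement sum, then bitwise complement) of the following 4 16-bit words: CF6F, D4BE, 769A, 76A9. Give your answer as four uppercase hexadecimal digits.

One's-complement addition (fold any carry out of bit 15 back into bit 0):
  0xCF6F + 0xD4BE = 0x1A42D → wrap carry → 0xA42E
  0xA42E + 0x769A = 0x11AC8 → wrap carry → 0x1AC9
  0x1AC9 + 0x76A9 = 0x09172
One's-complement sum = 0x9172.
Checksum = ~0x9172 & 0xFFFF = 0x6E8D.

6E8D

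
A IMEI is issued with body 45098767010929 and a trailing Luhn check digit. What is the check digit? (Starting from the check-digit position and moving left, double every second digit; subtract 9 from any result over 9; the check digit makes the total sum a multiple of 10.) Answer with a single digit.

0

Partial digits right→left: 9 2 9 0 1 0 7 6 7 8 9 0 5 4
Double every second digit counting from the check-digit position (so the 1st, 3rd, 5th, ... of the partial from the right).
  doubled (with −9 where >9): 9 9 2 5 5 9 1 → sum 40
  kept as-is: 2 0 0 6 8 0 4 → sum 20
Total = 40 + 20 = 60.
Check digit = (10 − (60 mod 10)) mod 10 = 0.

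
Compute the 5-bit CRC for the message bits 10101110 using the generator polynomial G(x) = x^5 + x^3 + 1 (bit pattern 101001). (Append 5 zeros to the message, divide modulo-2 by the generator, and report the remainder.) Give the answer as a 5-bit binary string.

Append 5 zeros: 1010111000000. Divide by 101001 (XOR where the leading bit is 1):
  pos 0: 101011 XOR 101001 = 000010
  pos 4: 101000 XOR 101001 = 000001
Remainder (last 5 bits) = 01000. This is the CRC / FCS.

01000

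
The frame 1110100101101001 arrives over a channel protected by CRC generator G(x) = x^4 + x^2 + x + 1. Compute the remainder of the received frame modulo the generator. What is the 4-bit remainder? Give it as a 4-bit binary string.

Modulo-2 division of 1110100101101001 by 10111:
  pos 0: 11101 XOR 10111 = 01010
  pos 1: 10100 XOR 10111 = 00011
  pos 4: 11010 XOR 10111 = 01101
  pos 5: 11011 XOR 10111 = 01100
  pos 6: 11001 XOR 10111 = 01110
  pos 7: 11100 XOR 10111 = 01011
  pos 8: 10111 XOR 10111 = 00000
Remainder = 0001 (nonzero — an error is detected).

0001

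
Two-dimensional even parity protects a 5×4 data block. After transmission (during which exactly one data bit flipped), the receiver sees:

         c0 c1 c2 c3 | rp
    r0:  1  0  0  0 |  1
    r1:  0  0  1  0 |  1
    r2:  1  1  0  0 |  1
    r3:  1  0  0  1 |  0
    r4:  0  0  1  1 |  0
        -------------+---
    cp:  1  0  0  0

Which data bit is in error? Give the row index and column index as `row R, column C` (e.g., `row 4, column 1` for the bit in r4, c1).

row 2, column 1

Recompute each row's even parity and compare to rp:
  r0: data parity 1, sent rp 1 → ok
  r1: data parity 1, sent rp 1 → ok
  r2: data parity 0, sent rp 1 → mismatch
  r3: data parity 0, sent rp 0 → ok
  r4: data parity 0, sent rp 0 → ok
Recompute each column's even parity and compare to cp:
  c0: data parity 1, sent cp 1 → ok
  c1: data parity 1, sent cp 0 → mismatch
  c2: data parity 0, sent cp 0 → ok
  c3: data parity 0, sent cp 0 → ok
Exactly one row (r2) and one column (c1) fail → the flipped bit is at their intersection.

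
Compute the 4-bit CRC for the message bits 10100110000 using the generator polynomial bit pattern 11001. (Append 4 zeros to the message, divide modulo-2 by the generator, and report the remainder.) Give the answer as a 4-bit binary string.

0100

Append 4 zeros: 101001100000000. Divide by 11001 (XOR where the leading bit is 1):
  pos 0: 10100 XOR 11001 = 01101
  pos 1: 11011 XOR 11001 = 00010
  pos 4: 10100 XOR 11001 = 01101
  pos 5: 11010 XOR 11001 = 00011
  pos 8: 11000 XOR 11001 = 00001
Remainder (last 4 bits) = 0100. This is the CRC / FCS.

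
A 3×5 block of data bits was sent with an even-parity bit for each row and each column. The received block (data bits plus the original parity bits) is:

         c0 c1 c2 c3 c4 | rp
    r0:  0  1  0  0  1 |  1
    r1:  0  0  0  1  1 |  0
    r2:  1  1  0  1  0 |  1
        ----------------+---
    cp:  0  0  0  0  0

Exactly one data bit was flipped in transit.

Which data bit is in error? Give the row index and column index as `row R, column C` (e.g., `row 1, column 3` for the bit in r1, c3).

Recompute each row's even parity and compare to rp:
  r0: data parity 0, sent rp 1 → mismatch
  r1: data parity 0, sent rp 0 → ok
  r2: data parity 1, sent rp 1 → ok
Recompute each column's even parity and compare to cp:
  c0: data parity 1, sent cp 0 → mismatch
  c1: data parity 0, sent cp 0 → ok
  c2: data parity 0, sent cp 0 → ok
  c3: data parity 0, sent cp 0 → ok
  c4: data parity 0, sent cp 0 → ok
Exactly one row (r0) and one column (c0) fail → the flipped bit is at their intersection.

row 0, column 0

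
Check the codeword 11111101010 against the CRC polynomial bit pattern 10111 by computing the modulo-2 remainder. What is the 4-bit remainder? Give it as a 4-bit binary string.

0000

Modulo-2 division of 11111101010 by 10111:
  pos 0: 11111 XOR 10111 = 01000
  pos 1: 10001 XOR 10111 = 00110
  pos 3: 11001 XOR 10111 = 01110
  pos 4: 11100 XOR 10111 = 01011
  pos 5: 10111 XOR 10111 = 00000
Remainder = 0000 (zero — the frame passes the CRC check).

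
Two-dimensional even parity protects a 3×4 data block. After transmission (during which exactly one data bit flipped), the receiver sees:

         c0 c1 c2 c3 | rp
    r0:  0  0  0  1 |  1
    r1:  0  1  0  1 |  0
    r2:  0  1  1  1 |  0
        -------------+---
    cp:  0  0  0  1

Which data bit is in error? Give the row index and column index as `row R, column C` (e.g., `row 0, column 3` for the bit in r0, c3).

row 2, column 2

Recompute each row's even parity and compare to rp:
  r0: data parity 1, sent rp 1 → ok
  r1: data parity 0, sent rp 0 → ok
  r2: data parity 1, sent rp 0 → mismatch
Recompute each column's even parity and compare to cp:
  c0: data parity 0, sent cp 0 → ok
  c1: data parity 0, sent cp 0 → ok
  c2: data parity 1, sent cp 0 → mismatch
  c3: data parity 1, sent cp 1 → ok
Exactly one row (r2) and one column (c2) fail → the flipped bit is at their intersection.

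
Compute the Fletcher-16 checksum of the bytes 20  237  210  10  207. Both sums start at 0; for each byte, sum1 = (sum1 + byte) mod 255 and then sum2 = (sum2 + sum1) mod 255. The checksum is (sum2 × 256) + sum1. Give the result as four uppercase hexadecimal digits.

78AE

Running sums (mod 255):
  after byte 0 (20): sum1=20, sum2=20
  after byte 1 (237): sum1=2, sum2=22
  after byte 2 (210): sum1=212, sum2=234
  after byte 3 (10): sum1=222, sum2=201
  after byte 4 (207): sum1=174, sum2=120
Checksum = sum2·256 + sum1 = 120·256 + 174 = 30894 = 0x78AE.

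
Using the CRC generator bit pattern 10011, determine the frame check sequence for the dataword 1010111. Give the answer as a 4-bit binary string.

Append 4 zeros: 10101110000. Divide by 10011 (XOR where the leading bit is 1):
  pos 0: 10101 XOR 10011 = 00110
  pos 2: 11011 XOR 10011 = 01000
  pos 3: 10000 XOR 10011 = 00011
  pos 6: 11000 XOR 10011 = 01011
Remainder (last 4 bits) = 1011. This is the CRC / FCS.

1011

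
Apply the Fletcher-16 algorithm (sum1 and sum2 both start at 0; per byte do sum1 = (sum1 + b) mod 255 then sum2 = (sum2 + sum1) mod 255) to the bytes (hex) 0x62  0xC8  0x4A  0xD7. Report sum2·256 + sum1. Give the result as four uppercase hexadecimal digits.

Running sums (mod 255):
  after byte 0 (0x62): sum1=98, sum2=98
  after byte 1 (0xC8): sum1=43, sum2=141
  after byte 2 (0x4A): sum1=117, sum2=3
  after byte 3 (0xD7): sum1=77, sum2=80
Checksum = sum2·256 + sum1 = 80·256 + 77 = 20557 = 0x504D.

504D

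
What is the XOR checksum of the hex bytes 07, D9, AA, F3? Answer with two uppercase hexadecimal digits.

87

XOR the bytes together:
  start with 0x07
  0x07 ⊕ 0xD9 = 0xDE
  0xDE ⊕ 0xAA = 0x74
  0x74 ⊕ 0xF3 = 0x87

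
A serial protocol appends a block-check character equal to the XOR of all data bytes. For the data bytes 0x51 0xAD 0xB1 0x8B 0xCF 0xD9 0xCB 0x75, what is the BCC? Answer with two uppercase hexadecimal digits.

6E

XOR the bytes together:
  start with 0x51
  0x51 ⊕ 0xAD = 0xFC
  0xFC ⊕ 0xB1 = 0x4D
  0x4D ⊕ 0x8B = 0xC6
  0xC6 ⊕ 0xCF = 0x09
  0x09 ⊕ 0xD9 = 0xD0
  0xD0 ⊕ 0xCB = 0x1B
  0x1B ⊕ 0x75 = 0x6E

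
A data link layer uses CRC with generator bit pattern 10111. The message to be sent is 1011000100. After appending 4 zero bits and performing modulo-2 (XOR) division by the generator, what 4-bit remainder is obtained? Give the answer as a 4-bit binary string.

Append 4 zeros: 10110001000000. Divide by 10111 (XOR where the leading bit is 1):
  pos 0: 10110 XOR 10111 = 00001
  pos 4: 10010 XOR 10111 = 00101
  pos 6: 10100 XOR 10111 = 00011
  pos 9: 11000 XOR 10111 = 01111
Remainder (last 4 bits) = 1111. This is the CRC / FCS.

1111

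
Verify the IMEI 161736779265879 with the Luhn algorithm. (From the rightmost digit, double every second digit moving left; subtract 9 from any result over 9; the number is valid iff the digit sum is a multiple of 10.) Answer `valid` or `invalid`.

valid

From the right, keep odd positions and double even positions (subtract 9 from any doubled value over 9):
  doubled (positions 2,4,...): 5 1 4 5 3 5 3 → sum 26
  kept (positions 1,3,...): 9 8 6 9 7 3 1 1 → sum 44
Total = 70.
70 mod 10 = 0, so the number is valid.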